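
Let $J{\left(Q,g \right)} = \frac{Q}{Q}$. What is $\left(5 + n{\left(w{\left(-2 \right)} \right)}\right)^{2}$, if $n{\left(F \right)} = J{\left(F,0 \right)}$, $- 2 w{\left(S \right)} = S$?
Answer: $36$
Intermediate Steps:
$J{\left(Q,g \right)} = 1$
$w{\left(S \right)} = - \frac{S}{2}$
$n{\left(F \right)} = 1$
$\left(5 + n{\left(w{\left(-2 \right)} \right)}\right)^{2} = \left(5 + 1\right)^{2} = 6^{2} = 36$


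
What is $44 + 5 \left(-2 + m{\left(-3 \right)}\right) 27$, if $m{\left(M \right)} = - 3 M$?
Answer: $989$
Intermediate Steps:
$44 + 5 \left(-2 + m{\left(-3 \right)}\right) 27 = 44 + 5 \left(-2 - -9\right) 27 = 44 + 5 \left(-2 + 9\right) 27 = 44 + 5 \cdot 7 \cdot 27 = 44 + 35 \cdot 27 = 44 + 945 = 989$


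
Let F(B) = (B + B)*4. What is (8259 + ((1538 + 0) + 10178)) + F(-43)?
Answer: 19631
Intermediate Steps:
F(B) = 8*B (F(B) = (2*B)*4 = 8*B)
(8259 + ((1538 + 0) + 10178)) + F(-43) = (8259 + ((1538 + 0) + 10178)) + 8*(-43) = (8259 + (1538 + 10178)) - 344 = (8259 + 11716) - 344 = 19975 - 344 = 19631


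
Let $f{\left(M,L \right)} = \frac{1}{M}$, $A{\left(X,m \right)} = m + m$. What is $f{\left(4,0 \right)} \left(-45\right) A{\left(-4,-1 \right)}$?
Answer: $\frac{45}{2} \approx 22.5$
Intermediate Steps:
$A{\left(X,m \right)} = 2 m$
$f{\left(4,0 \right)} \left(-45\right) A{\left(-4,-1 \right)} = \frac{1}{4} \left(-45\right) 2 \left(-1\right) = \frac{1}{4} \left(-45\right) \left(-2\right) = \left(- \frac{45}{4}\right) \left(-2\right) = \frac{45}{2}$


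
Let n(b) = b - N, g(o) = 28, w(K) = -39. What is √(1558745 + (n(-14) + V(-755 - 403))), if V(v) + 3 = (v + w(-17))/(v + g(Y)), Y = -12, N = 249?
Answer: √1990023187710/1130 ≈ 1248.4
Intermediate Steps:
V(v) = -3 + (-39 + v)/(28 + v) (V(v) = -3 + (v - 39)/(v + 28) = -3 + (-39 + v)/(28 + v))
n(b) = -249 + b (n(b) = b - 1*249 = b - 249 = -249 + b)
√(1558745 + (n(-14) + V(-755 - 403))) = √(1558745 + ((-249 - 14) + (-123 - 2*(-755 - 403))/(28 + (-755 - 403)))) = √(1558745 + (-263 + (-123 - 2*(-1158))/(28 - 1158))) = √(1558745 + (-263 + (-123 + 2316)/(-1130))) = √(1558745 + (-263 - 1/1130*2193)) = √(1558745 + (-263 - 2193/1130)) = √(1558745 - 299383/1130) = √(1761082467/1130) = √1990023187710/1130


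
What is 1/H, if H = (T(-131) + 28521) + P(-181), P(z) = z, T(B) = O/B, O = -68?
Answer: 131/3712608 ≈ 3.5285e-5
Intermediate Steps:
T(B) = -68/B
H = 3712608/131 (H = (-68/(-131) + 28521) - 181 = (-68*(-1/131) + 28521) - 181 = (68/131 + 28521) - 181 = 3736319/131 - 181 = 3712608/131 ≈ 28341.)
1/H = 1/(3712608/131) = 131/3712608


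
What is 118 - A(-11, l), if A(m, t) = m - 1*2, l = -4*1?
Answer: 131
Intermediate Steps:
l = -4
A(m, t) = -2 + m (A(m, t) = m - 2 = -2 + m)
118 - A(-11, l) = 118 - (-2 - 11) = 118 - 1*(-13) = 118 + 13 = 131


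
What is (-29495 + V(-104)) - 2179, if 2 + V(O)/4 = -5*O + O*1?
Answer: -30018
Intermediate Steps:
V(O) = -8 - 16*O (V(O) = -8 + 4*(-5*O + O*1) = -8 + 4*(-5*O + O) = -8 + 4*(-4*O) = -8 - 16*O)
(-29495 + V(-104)) - 2179 = (-29495 + (-8 - 16*(-104))) - 2179 = (-29495 + (-8 + 1664)) - 2179 = (-29495 + 1656) - 2179 = -27839 - 2179 = -30018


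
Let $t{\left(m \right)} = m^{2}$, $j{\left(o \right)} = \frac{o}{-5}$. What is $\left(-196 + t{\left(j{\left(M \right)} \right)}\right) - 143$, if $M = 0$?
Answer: $-339$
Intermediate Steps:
$j{\left(o \right)} = - \frac{o}{5}$ ($j{\left(o \right)} = o \left(- \frac{1}{5}\right) = - \frac{o}{5}$)
$\left(-196 + t{\left(j{\left(M \right)} \right)}\right) - 143 = \left(-196 + \left(\left(- \frac{1}{5}\right) 0\right)^{2}\right) - 143 = \left(-196 + 0^{2}\right) - 143 = \left(-196 + 0\right) - 143 = -196 - 143 = -339$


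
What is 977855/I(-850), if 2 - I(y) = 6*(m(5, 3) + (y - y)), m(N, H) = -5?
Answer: 977855/32 ≈ 30558.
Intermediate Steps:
I(y) = 32 (I(y) = 2 - 6*(-5 + (y - y)) = 2 - 6*(-5 + 0) = 2 - 6*(-5) = 2 - 1*(-30) = 2 + 30 = 32)
977855/I(-850) = 977855/32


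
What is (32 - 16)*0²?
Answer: 0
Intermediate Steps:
(32 - 16)*0² = 16*0 = 0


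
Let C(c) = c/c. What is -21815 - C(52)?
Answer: -21816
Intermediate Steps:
C(c) = 1
-21815 - C(52) = -21815 - 1*1 = -21815 - 1 = -21816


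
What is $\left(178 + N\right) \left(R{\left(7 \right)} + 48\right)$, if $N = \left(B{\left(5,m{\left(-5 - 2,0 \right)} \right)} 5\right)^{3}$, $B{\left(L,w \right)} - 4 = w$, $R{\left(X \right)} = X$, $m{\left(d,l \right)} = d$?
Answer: $-175835$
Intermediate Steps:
$B{\left(L,w \right)} = 4 + w$
$N = -3375$ ($N = \left(\left(4 - 7\right) 5\right)^{3} = \left(\left(-3\right) 5\right)^{3} = \left(-15\right)^{3} = -3375$)
$\left(178 + N\right) \left(R{\left(7 \right)} + 48\right) = \left(178 - 3375\right) \left(7 + 48\right) = \left(-3197\right) 55 = -175835$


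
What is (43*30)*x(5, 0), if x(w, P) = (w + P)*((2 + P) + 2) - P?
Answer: 25800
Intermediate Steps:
x(w, P) = -P + (4 + P)*(P + w) (x(w, P) = (P + w)*(4 + P) - P = (4 + P)*(P + w) - P = -P + (4 + P)*(P + w))
(43*30)*x(5, 0) = (43*30)*(0² + 3*0 + 4*5 + 0*5) = 1290*(0 + 0 + 20 + 0) = 1290*20 = 25800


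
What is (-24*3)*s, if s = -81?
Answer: 5832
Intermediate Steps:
(-24*3)*s = -24*3*(-81) = -72*(-81) = 5832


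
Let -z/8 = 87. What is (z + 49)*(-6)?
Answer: 3882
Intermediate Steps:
z = -696 (z = -8*87 = -696)
(z + 49)*(-6) = (-696 + 49)*(-6) = -647*(-6) = 3882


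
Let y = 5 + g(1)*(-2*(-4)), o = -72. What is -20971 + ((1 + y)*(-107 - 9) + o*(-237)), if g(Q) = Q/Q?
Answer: -5531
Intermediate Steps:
g(Q) = 1
y = 13 (y = 5 + 1*(-2*(-4)) = 5 + 1*8 = 5 + 8 = 13)
-20971 + ((1 + y)*(-107 - 9) + o*(-237)) = -20971 + ((1 + 13)*(-107 - 9) - 72*(-237)) = -20971 + (14*(-116) + 17064) = -20971 + (-1624 + 17064) = -20971 + 15440 = -5531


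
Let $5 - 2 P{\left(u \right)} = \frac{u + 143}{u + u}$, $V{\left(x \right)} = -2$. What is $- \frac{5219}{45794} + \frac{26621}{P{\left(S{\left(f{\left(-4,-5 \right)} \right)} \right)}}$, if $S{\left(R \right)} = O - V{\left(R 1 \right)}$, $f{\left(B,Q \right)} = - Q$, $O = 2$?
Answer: $- \frac{19505871617}{4899958} \approx -3980.8$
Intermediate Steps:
$S{\left(R \right)} = 4$ ($S{\left(R \right)} = 2 - -2 = 2 + 2 = 4$)
$P{\left(u \right)} = \frac{5}{2} - \frac{143 + u}{4 u}$ ($P{\left(u \right)} = \frac{5}{2} - \frac{\left(u + 143\right) \frac{1}{u + u}}{2} = \frac{5}{2} - \frac{\left(143 + u\right) \frac{1}{2 u}}{2} = \frac{5}{2} - \frac{\frac{1}{2} \frac{1}{u} \left(143 + u\right)}{2} = \frac{5}{2} - \frac{143 + u}{4 u}$)
$- \frac{5219}{45794} + \frac{26621}{P{\left(S{\left(f{\left(-4,-5 \right)} \right)} \right)}} = - \frac{5219}{45794} + \frac{26621}{\frac{1}{4} \cdot \frac{1}{4} \left(-143 + 9 \cdot 4\right)} = \left(-5219\right) \frac{1}{45794} + \frac{26621}{\frac{1}{4} \cdot \frac{1}{4} \left(-143 + 36\right)} = - \frac{5219}{45794} + \frac{26621}{\frac{1}{4} \cdot \frac{1}{4} \left(-107\right)} = - \frac{5219}{45794} + \frac{26621}{- \frac{107}{16}} = - \frac{5219}{45794} + 26621 \left(- \frac{16}{107}\right) = - \frac{5219}{45794} - \frac{425936}{107} = - \frac{19505871617}{4899958}$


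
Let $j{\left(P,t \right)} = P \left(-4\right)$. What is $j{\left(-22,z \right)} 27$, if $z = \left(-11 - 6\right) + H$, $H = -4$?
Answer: $2376$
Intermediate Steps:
$z = -21$ ($z = \left(-11 - 6\right) - 4 = -17 - 4 = -21$)
$j{\left(P,t \right)} = - 4 P$
$j{\left(-22,z \right)} 27 = \left(-4\right) \left(-22\right) 27 = 88 \cdot 27 = 2376$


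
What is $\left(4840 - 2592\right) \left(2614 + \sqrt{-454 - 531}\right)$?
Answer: $5876272 + 2248 i \sqrt{985} \approx 5.8763 \cdot 10^{6} + 70553.0 i$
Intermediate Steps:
$\left(4840 - 2592\right) \left(2614 + \sqrt{-454 - 531}\right) = 2248 \left(2614 + \sqrt{-985}\right) = 2248 \left(2614 + i \sqrt{985}\right) = 5876272 + 2248 i \sqrt{985}$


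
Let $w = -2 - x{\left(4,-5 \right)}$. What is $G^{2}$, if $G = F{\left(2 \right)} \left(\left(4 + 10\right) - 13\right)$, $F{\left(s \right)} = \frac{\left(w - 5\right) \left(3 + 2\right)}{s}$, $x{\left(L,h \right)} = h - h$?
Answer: $\frac{1225}{4} \approx 306.25$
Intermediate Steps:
$x{\left(L,h \right)} = 0$
$w = -2$ ($w = -2 - 0 = -2 + 0 = -2$)
$F{\left(s \right)} = - \frac{35}{s}$ ($F{\left(s \right)} = \frac{\left(-2 - 5\right) \left(3 + 2\right)}{s} = \frac{\left(-7\right) 5}{s} = - \frac{35}{s}$)
$G = - \frac{35}{2}$ ($G = - \frac{35}{2} \left(\left(4 + 10\right) - 13\right) = \left(-35\right) \frac{1}{2} \left(14 - 13\right) = \left(- \frac{35}{2}\right) 1 = - \frac{35}{2} \approx -17.5$)
$G^{2} = \left(- \frac{35}{2}\right)^{2} = \frac{1225}{4}$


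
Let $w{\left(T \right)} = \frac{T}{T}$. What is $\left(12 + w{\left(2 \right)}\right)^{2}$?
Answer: $169$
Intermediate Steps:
$w{\left(T \right)} = 1$
$\left(12 + w{\left(2 \right)}\right)^{2} = \left(12 + 1\right)^{2} = 13^{2} = 169$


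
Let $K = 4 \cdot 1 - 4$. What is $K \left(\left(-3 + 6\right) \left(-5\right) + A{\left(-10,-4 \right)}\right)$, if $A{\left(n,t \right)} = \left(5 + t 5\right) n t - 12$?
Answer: $0$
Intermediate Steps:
$A{\left(n,t \right)} = -12 + n t \left(5 + 5 t\right)$ ($A{\left(n,t \right)} = \left(5 + 5 t\right) n t - 12 = n \left(5 + 5 t\right) t - 12 = n t \left(5 + 5 t\right) - 12 = -12 + n t \left(5 + 5 t\right)$)
$K = 0$ ($K = 4 - 4 = 0$)
$K \left(\left(-3 + 6\right) \left(-5\right) + A{\left(-10,-4 \right)}\right) = 0 \left(\left(-3 + 6\right) \left(-5\right) + \left(-12 + 5 \left(-10\right) \left(-4\right) + 5 \left(-10\right) \left(-4\right)^{2}\right)\right) = 0 \left(3 \left(-5\right) + \left(-12 + 200 + 5 \left(-10\right) 16\right)\right) = 0 \left(-15 - 612\right) = 0 \left(-627\right) = 0$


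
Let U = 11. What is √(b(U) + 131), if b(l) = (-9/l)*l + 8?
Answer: √130 ≈ 11.402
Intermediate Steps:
b(l) = -1 (b(l) = -9 + 8 = -1)
√(b(U) + 131) = √(-1 + 131) = √130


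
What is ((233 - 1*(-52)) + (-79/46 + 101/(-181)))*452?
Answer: 531996090/4163 ≈ 1.2779e+5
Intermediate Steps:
((233 - 1*(-52)) + (-79/46 + 101/(-181)))*452 = ((233 + 52) + (-79*1/46 + 101*(-1/181)))*452 = (285 + (-79/46 - 101/181))*452 = (285 - 18945/8326)*452 = (2353965/8326)*452 = 531996090/4163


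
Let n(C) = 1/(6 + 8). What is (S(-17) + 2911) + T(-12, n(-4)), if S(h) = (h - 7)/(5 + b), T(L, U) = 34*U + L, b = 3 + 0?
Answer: 20289/7 ≈ 2898.4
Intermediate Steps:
b = 3
n(C) = 1/14
T(L, U) = L + 34*U
S(h) = -7/8 + h/8 (S(h) = (h - 7)/(5 + 3) = (-7 + h)/8 = (-7 + h)*(⅛) = -7/8 + h/8)
(S(-17) + 2911) + T(-12, n(-4)) = ((-7/8 + (⅛)*(-17)) + 2911) + (-12 + 34*(1/14)) = ((-7/8 - 17/8) + 2911) + (-12 + 17/7) = (-3 + 2911) - 67/7 = 2908 - 67/7 = 20289/7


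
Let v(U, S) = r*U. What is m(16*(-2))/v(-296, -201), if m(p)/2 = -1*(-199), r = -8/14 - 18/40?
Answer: 6965/5291 ≈ 1.3164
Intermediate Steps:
r = -143/140 (r = -8*1/14 - 18*1/40 = -4/7 - 9/20 = -143/140 ≈ -1.0214)
m(p) = 398 (m(p) = 2*(-1*(-199)) = 2*199 = 398)
v(U, S) = -143*U/140
m(16*(-2))/v(-296, -201) = 398/((-143/140*(-296))) = 398/(10582/35) = 398*(35/10582) = 6965/5291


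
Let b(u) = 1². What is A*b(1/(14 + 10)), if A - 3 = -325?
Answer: -322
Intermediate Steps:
A = -322 (A = 3 - 325 = -322)
b(u) = 1
A*b(1/(14 + 10)) = -322*1 = -322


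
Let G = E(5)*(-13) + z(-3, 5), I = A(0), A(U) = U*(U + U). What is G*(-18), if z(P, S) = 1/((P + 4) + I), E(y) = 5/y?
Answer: 216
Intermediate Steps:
A(U) = 2*U² (A(U) = U*(2*U) = 2*U²)
I = 0 (I = 2*0² = 2*0 = 0)
z(P, S) = 1/(4 + P) (z(P, S) = 1/((P + 4) + 0) = 1/((4 + P) + 0) = 1/(4 + P))
G = -12 (G = (5/5)*(-13) + 1/(4 - 3) = (5*(⅕))*(-13) + 1/1 = 1*(-13) + 1 = -13 + 1 = -12)
G*(-18) = -12*(-18) = 216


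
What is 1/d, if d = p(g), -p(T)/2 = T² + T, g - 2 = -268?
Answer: -1/140980 ≈ -7.0932e-6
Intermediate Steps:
g = -266 (g = 2 - 268 = -266)
p(T) = -2*T - 2*T² (p(T) = -2*(T² + T) = -2*(T + T²) = -2*T - 2*T²)
d = -140980 (d = -2*(-266)*(1 - 266) = -2*(-266)*(-265) = -140980)
1/d = 1/(-140980) = -1/140980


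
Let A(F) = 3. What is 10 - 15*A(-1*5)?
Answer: -35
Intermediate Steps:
10 - 15*A(-1*5) = 10 - 15*3 = 10 - 45 = -35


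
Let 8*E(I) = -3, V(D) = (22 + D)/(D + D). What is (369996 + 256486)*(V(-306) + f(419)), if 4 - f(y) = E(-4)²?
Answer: 13261057735/4896 ≈ 2.7085e+6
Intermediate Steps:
V(D) = (22 + D)/(2*D) (V(D) = (22 + D)/((2*D)) = (22 + D)*(1/(2*D)) = (22 + D)/(2*D))
E(I) = -3/8 (E(I) = (⅛)*(-3) = -3/8)
f(y) = 247/64 (f(y) = 4 - (-3/8)² = 4 - 1*9/64 = 4 - 9/64 = 247/64)
(369996 + 256486)*(V(-306) + f(419)) = (369996 + 256486)*((½)*(22 - 306)/(-306) + 247/64) = 626482*((½)*(-1/306)*(-284) + 247/64) = 626482*(71/153 + 247/64) = 626482*(42335/9792) = 13261057735/4896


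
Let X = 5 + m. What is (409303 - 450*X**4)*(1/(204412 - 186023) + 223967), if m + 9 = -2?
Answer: -716199866032108/18389 ≈ -3.8947e+10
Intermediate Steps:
m = -11 (m = -9 - 2 = -11)
X = -6 (X = 5 - 11 = -6)
(409303 - 450*X**4)*(1/(204412 - 186023) + 223967) = (409303 - 450*(-6)**4)*(1/(204412 - 186023) + 223967) = (409303 - 450*1296)*(1/18389 + 223967) = (409303 - 583200)*(1/18389 + 223967) = -173897*4118529164/18389 = -716199866032108/18389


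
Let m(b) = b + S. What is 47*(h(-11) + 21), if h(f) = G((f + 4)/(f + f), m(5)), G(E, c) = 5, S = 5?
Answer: 1222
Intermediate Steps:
m(b) = 5 + b (m(b) = b + 5 = 5 + b)
h(f) = 5
47*(h(-11) + 21) = 47*(5 + 21) = 47*26 = 1222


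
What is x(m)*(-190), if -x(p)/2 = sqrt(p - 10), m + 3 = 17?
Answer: 760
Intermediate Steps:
m = 14 (m = -3 + 17 = 14)
x(p) = -2*sqrt(-10 + p) (x(p) = -2*sqrt(p - 10) = -2*sqrt(-10 + p))
x(m)*(-190) = -2*sqrt(-10 + 14)*(-190) = -2*sqrt(4)*(-190) = -2*2*(-190) = -4*(-190) = 760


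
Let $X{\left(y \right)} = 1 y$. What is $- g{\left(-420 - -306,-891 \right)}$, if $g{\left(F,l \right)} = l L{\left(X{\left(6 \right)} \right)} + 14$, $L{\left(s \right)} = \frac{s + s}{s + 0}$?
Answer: $1768$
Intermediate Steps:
$X{\left(y \right)} = y$
$L{\left(s \right)} = 2$ ($L{\left(s \right)} = \frac{2 s}{s} = 2$)
$g{\left(F,l \right)} = 14 + 2 l$ ($g{\left(F,l \right)} = l 2 + 14 = 2 l + 14 = 14 + 2 l$)
$- g{\left(-420 - -306,-891 \right)} = - (14 + 2 \left(-891\right)) = - (14 - 1782) = \left(-1\right) \left(-1768\right) = 1768$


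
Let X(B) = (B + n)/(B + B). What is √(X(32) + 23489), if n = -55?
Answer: √1503273/8 ≈ 153.26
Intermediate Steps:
X(B) = (-55 + B)/(2*B) (X(B) = (B - 55)/(B + B) = (-55 + B)/((2*B)) = (-55 + B)*(1/(2*B)) = (-55 + B)/(2*B))
√(X(32) + 23489) = √((½)*(-55 + 32)/32 + 23489) = √((½)*(1/32)*(-23) + 23489) = √(-23/64 + 23489) = √(1503273/64) = √1503273/8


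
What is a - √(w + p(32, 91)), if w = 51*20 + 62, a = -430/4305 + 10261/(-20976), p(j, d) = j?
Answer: -1182073/2006704 - √1114 ≈ -33.966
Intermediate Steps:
a = -1182073/2006704 (a = -430*1/4305 + 10261*(-1/20976) = -86/861 - 10261/20976 = -1182073/2006704 ≈ -0.58906)
w = 1082 (w = 1020 + 62 = 1082)
a - √(w + p(32, 91)) = -1182073/2006704 - √(1082 + 32) = -1182073/2006704 - √1114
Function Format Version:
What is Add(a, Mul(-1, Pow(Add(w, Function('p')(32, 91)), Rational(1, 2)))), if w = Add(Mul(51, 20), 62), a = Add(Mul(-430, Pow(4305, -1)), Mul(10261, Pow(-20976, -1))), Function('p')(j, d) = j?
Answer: Add(Rational(-1182073, 2006704), Mul(-1, Pow(1114, Rational(1, 2)))) ≈ -33.966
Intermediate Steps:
a = Rational(-1182073, 2006704) (a = Add(Mul(-430, Rational(1, 4305)), Mul(10261, Rational(-1, 20976))) = Add(Rational(-86, 861), Rational(-10261, 20976)) = Rational(-1182073, 2006704) ≈ -0.58906)
w = 1082 (w = Add(1020, 62) = 1082)
Add(a, Mul(-1, Pow(Add(w, Function('p')(32, 91)), Rational(1, 2)))) = Add(Rational(-1182073, 2006704), Mul(-1, Pow(Add(1082, 32), Rational(1, 2)))) = Add(Rational(-1182073, 2006704), Mul(-1, Pow(1114, Rational(1, 2))))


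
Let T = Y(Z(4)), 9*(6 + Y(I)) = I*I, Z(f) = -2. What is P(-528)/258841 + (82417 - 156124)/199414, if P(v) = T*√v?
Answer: -73707/199414 - 200*I*√33/2329569 ≈ -0.36962 - 0.00049319*I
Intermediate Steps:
Y(I) = -6 + I²/9 (Y(I) = -6 + (I*I)/9 = -6 + I²/9)
T = -50/9 (T = -6 + (⅑)*(-2)² = -6 + (⅑)*4 = -6 + 4/9 = -50/9 ≈ -5.5556)
P(v) = -50*√v/9
P(-528)/258841 + (82417 - 156124)/199414 = -200*I*√33/9/258841 + (82417 - 156124)/199414 = -200*I*√33/9*(1/258841) - 73707*1/199414 = -200*I*√33/9*(1/258841) - 73707/199414 = -200*I*√33/2329569 - 73707/199414 = -73707/199414 - 200*I*√33/2329569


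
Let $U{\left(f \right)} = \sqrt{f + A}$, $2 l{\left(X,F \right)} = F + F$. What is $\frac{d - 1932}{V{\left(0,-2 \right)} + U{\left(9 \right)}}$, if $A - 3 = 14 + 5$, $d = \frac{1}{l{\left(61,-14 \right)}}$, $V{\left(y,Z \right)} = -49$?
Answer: $\frac{189343}{4740} + \frac{27049 \sqrt{31}}{33180} \approx 44.485$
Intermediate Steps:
$l{\left(X,F \right)} = F$ ($l{\left(X,F \right)} = \frac{F + F}{2} = \frac{2 F}{2} = F$)
$d = - \frac{1}{14}$ ($d = \frac{1}{-14} = - \frac{1}{14} \approx -0.071429$)
$A = 22$ ($A = 3 + \left(14 + 5\right) = 3 + 19 = 22$)
$U{\left(f \right)} = \sqrt{22 + f}$ ($U{\left(f \right)} = \sqrt{f + 22} = \sqrt{22 + f}$)
$\frac{d - 1932}{V{\left(0,-2 \right)} + U{\left(9 \right)}} = \frac{- \frac{1}{14} - 1932}{-49 + \sqrt{22 + 9}} = - \frac{27049}{14 \left(-49 + \sqrt{31}\right)}$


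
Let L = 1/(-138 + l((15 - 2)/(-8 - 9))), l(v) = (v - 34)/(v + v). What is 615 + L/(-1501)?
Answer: 2766575681/4498497 ≈ 615.00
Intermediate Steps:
l(v) = (-34 + v)/(2*v) (l(v) = (-34 + v)/((2*v)) = (-34 + v)*(1/(2*v)) = (-34 + v)/(2*v))
L = -26/2997 (L = 1/(-138 + (-34 + (15 - 2)/(-8 - 9))/(2*(((15 - 2)/(-8 - 9))))) = 1/(-138 + (-34 + 13/(-17))/(2*((13/(-17))))) = 1/(-138 + (-34 + 13*(-1/17))/(2*((13*(-1/17))))) = 1/(-138 + (-34 - 13/17)/(2*(-13/17))) = 1/(-138 + (½)*(-17/13)*(-591/17)) = 1/(-138 + 591/26) = 1/(-2997/26) = -26/2997 ≈ -0.0086753)
615 + L/(-1501) = 615 - 26/2997/(-1501) = 615 - 1/1501*(-26/2997) = 615 + 26/4498497 = 2766575681/4498497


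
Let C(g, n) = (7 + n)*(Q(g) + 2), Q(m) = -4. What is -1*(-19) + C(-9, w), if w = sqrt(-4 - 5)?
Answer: 5 - 6*I ≈ 5.0 - 6.0*I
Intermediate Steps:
w = 3*I (w = sqrt(-9) = 3*I ≈ 3.0*I)
C(g, n) = -14 - 2*n (C(g, n) = (7 + n)*(-4 + 2) = (7 + n)*(-2) = -14 - 2*n)
-1*(-19) + C(-9, w) = -1*(-19) + (-14 - 6*I) = 19 + (-14 - 6*I) = 5 - 6*I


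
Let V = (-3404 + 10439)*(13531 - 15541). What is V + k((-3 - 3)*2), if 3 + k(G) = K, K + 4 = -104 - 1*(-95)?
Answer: -14140366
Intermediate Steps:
K = -13 (K = -4 + (-104 - 1*(-95)) = -4 + (-104 + 95) = -4 - 9 = -13)
k(G) = -16 (k(G) = -3 - 13 = -16)
V = -14140350 (V = 7035*(-2010) = -14140350)
V + k((-3 - 3)*2) = -14140350 - 16 = -14140366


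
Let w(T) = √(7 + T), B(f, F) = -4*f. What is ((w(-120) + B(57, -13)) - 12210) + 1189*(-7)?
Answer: -20761 + I*√113 ≈ -20761.0 + 10.63*I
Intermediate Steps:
((w(-120) + B(57, -13)) - 12210) + 1189*(-7) = ((√(7 - 120) - 4*57) - 12210) + 1189*(-7) = ((√(-113) - 228) - 12210) - 8323 = ((I*√113 - 228) - 12210) - 8323 = ((-228 + I*√113) - 12210) - 8323 = (-12438 + I*√113) - 8323 = -20761 + I*√113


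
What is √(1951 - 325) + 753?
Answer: 753 + √1626 ≈ 793.32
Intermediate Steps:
√(1951 - 325) + 753 = √1626 + 753 = 753 + √1626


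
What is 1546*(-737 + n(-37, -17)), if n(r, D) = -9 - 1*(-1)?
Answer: -1151770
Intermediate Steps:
n(r, D) = -8 (n(r, D) = -9 + 1 = -8)
1546*(-737 + n(-37, -17)) = 1546*(-737 - 8) = 1546*(-745) = -1151770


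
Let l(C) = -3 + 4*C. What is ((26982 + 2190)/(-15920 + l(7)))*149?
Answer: -23244/85 ≈ -273.46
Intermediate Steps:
((26982 + 2190)/(-15920 + l(7)))*149 = ((26982 + 2190)/(-15920 + (-3 + 4*7)))*149 = (29172/(-15920 + (-3 + 28)))*149 = (29172/(-15920 + 25))*149 = (29172/(-15895))*149 = (29172*(-1/15895))*149 = -156/85*149 = -23244/85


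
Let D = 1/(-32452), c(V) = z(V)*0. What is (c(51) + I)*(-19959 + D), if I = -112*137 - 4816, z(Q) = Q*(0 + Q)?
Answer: 466350817680/1159 ≈ 4.0237e+8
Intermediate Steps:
z(Q) = Q² (z(Q) = Q*Q = Q²)
I = -20160 (I = -15344 - 4816 = -20160)
c(V) = 0 (c(V) = V²*0 = 0)
D = -1/32452 ≈ -3.0815e-5
(c(51) + I)*(-19959 + D) = (0 - 20160)*(-19959 - 1/32452) = -20160*(-647709469/32452) = 466350817680/1159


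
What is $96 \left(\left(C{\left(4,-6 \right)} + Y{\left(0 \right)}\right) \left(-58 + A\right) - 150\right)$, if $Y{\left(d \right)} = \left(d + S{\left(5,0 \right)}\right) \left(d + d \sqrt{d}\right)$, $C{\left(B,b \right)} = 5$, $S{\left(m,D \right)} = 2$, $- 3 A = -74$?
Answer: $-30400$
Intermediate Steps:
$A = \frac{74}{3}$ ($A = \left(- \frac{1}{3}\right) \left(-74\right) = \frac{74}{3} \approx 24.667$)
$Y{\left(d \right)} = \left(2 + d\right) \left(d + d^{\frac{3}{2}}\right)$ ($Y{\left(d \right)} = \left(d + 2\right) \left(d + d \sqrt{d}\right) = \left(2 + d\right) \left(d + d^{\frac{3}{2}}\right)$)
$96 \left(\left(C{\left(4,-6 \right)} + Y{\left(0 \right)}\right) \left(-58 + A\right) - 150\right) = 96 \left(\left(5 + \left(0^{2} + 0^{\frac{5}{2}} + 2 \cdot 0 + 2 \cdot 0^{\frac{3}{2}}\right)\right) \left(-58 + \frac{74}{3}\right) - 150\right) = 96 \left(\left(5 + \left(0 + 0 + 0 + 2 \cdot 0\right)\right) \left(- \frac{100}{3}\right) - 150\right) = 96 \left(\left(5 + \left(0 + 0 + 0 + 0\right)\right) \left(- \frac{100}{3}\right) - 150\right) = 96 \left(\left(5 + 0\right) \left(- \frac{100}{3}\right) - 150\right) = 96 \left(5 \left(- \frac{100}{3}\right) - 150\right) = 96 \left(- \frac{500}{3} - 150\right) = 96 \left(- \frac{950}{3}\right) = -30400$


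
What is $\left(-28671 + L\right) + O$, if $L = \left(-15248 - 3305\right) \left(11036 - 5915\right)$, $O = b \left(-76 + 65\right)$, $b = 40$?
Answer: $-95039024$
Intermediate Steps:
$O = -440$ ($O = 40 \left(-76 + 65\right) = 40 \left(-11\right) = -440$)
$L = -95009913$ ($L = - 18553 \left(11036 - 5915\right) = \left(-18553\right) 5121 = -95009913$)
$\left(-28671 + L\right) + O = \left(-28671 - 95009913\right) - 440 = -95038584 - 440 = -95039024$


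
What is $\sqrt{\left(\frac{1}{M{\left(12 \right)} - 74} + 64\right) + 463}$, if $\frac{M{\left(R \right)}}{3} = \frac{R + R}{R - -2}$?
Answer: $\frac{39 \sqrt{80494}}{482} \approx 22.956$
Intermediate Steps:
$M{\left(R \right)} = \frac{6 R}{2 + R}$ ($M{\left(R \right)} = 3 \frac{R + R}{R - -2} = 3 \frac{2 R}{R + \left(-5 + 7\right)} = 3 \frac{2 R}{R + 2} = 3 \frac{2 R}{2 + R} = \frac{6 R}{2 + R}$)
$\sqrt{\left(\frac{1}{M{\left(12 \right)} - 74} + 64\right) + 463} = \sqrt{\left(\frac{1}{6 \cdot 12 \frac{1}{2 + 12} - 74} + 64\right) + 463} = \sqrt{\left(\frac{1}{6 \cdot 12 \cdot \frac{1}{14} - 74} + 64\right) + 463} = \sqrt{\left(\frac{1}{\frac{36}{7} - 74} + 64\right) + 463} = \sqrt{\left(\frac{1}{- \frac{482}{7}} + 64\right) + 463} = \sqrt{\left(- \frac{7}{482} + 64\right) + 463} = \sqrt{\frac{30841}{482} + 463} = \sqrt{\frac{254007}{482}} = \frac{39 \sqrt{80494}}{482}$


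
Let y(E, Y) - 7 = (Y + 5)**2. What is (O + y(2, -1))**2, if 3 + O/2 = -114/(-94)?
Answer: 833569/2209 ≈ 377.35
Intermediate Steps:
y(E, Y) = 7 + (5 + Y)**2 (y(E, Y) = 7 + (Y + 5)**2 = 7 + (5 + Y)**2)
O = -168/47 (O = -6 + 2*(-114/(-94)) = -6 + 2*(-114*(-1/94)) = -6 + 2*(57/47) = -6 + 114/47 = -168/47 ≈ -3.5745)
(O + y(2, -1))**2 = (-168/47 + (7 + (5 - 1)**2))**2 = (-168/47 + (7 + 4**2))**2 = (-168/47 + (7 + 16))**2 = (-168/47 + 23)**2 = (913/47)**2 = 833569/2209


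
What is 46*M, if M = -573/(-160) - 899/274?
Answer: 151363/10960 ≈ 13.810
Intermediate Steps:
M = 6581/21920 (M = -573*(-1/160) - 899*1/274 = 573/160 - 899/274 = 6581/21920 ≈ 0.30023)
46*M = 46*(6581/21920) = 151363/10960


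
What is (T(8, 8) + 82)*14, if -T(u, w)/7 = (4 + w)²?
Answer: -12964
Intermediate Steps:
T(u, w) = -7*(4 + w)²
(T(8, 8) + 82)*14 = (-7*(4 + 8)² + 82)*14 = (-7*12² + 82)*14 = (-7*144 + 82)*14 = (-1008 + 82)*14 = -926*14 = -12964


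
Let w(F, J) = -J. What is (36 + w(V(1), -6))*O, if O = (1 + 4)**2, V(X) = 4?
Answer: 1050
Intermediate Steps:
O = 25 (O = 5**2 = 25)
(36 + w(V(1), -6))*O = (36 - 1*(-6))*25 = (36 + 6)*25 = 42*25 = 1050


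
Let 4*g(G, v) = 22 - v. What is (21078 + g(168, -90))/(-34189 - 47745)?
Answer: -10553/40967 ≈ -0.25760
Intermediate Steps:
g(G, v) = 11/2 - v/4 (g(G, v) = (22 - v)/4 = 11/2 - v/4)
(21078 + g(168, -90))/(-34189 - 47745) = (21078 + (11/2 - ¼*(-90)))/(-34189 - 47745) = (21078 + (11/2 + 45/2))/(-81934) = (21078 + 28)*(-1/81934) = 21106*(-1/81934) = -10553/40967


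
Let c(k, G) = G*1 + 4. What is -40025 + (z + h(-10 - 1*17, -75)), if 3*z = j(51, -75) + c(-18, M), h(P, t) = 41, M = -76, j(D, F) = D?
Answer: -39991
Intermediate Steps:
c(k, G) = 4 + G (c(k, G) = G + 4 = 4 + G)
z = -7 (z = (51 + (4 - 76))/3 = (51 - 72)/3 = (⅓)*(-21) = -7)
-40025 + (z + h(-10 - 1*17, -75)) = -40025 + (-7 + 41) = -40025 + 34 = -39991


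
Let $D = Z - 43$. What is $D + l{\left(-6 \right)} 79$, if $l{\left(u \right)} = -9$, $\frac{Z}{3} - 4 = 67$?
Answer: $-541$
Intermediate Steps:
$Z = 213$ ($Z = 12 + 3 \cdot 67 = 12 + 201 = 213$)
$D = 170$ ($D = 213 - 43 = 170$)
$D + l{\left(-6 \right)} 79 = 170 - 711 = -541$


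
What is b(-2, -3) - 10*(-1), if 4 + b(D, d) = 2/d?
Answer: 16/3 ≈ 5.3333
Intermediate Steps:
b(D, d) = -4 + 2/d
b(-2, -3) - 10*(-1) = (-4 + 2/(-3)) - 10*(-1) = (-4 + 2*(-⅓)) + 10 = (-4 - ⅔) + 10 = -14/3 + 10 = 16/3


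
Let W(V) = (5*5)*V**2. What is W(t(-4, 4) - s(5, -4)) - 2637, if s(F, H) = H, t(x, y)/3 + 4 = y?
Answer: -2237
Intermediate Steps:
t(x, y) = -12 + 3*y
W(V) = 25*V**2
W(t(-4, 4) - s(5, -4)) - 2637 = 25*((-12 + 3*4) - 1*(-4))**2 - 2637 = 25*((-12 + 12) + 4)**2 - 2637 = 25*(0 + 4)**2 - 2637 = 25*4**2 - 2637 = 25*16 - 2637 = 400 - 2637 = -2237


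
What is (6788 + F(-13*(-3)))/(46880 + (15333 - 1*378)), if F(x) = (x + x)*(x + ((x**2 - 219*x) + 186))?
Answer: -523222/61835 ≈ -8.4616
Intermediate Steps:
F(x) = 2*x*(186 + x**2 - 218*x) (F(x) = (2*x)*(x + (186 + x**2 - 219*x)) = (2*x)*(186 + x**2 - 218*x) = 2*x*(186 + x**2 - 218*x))
(6788 + F(-13*(-3)))/(46880 + (15333 - 1*378)) = (6788 + 2*(-13*(-3))*(186 + (-13*(-3))**2 - (-2834)*(-3)))/(46880 + (15333 - 1*378)) = (6788 + 2*39*(186 + 39**2 - 218*39))/(46880 + (15333 - 378)) = (6788 + 2*39*(186 + 1521 - 8502))/(46880 + 14955) = (6788 + 2*39*(-6795))/61835 = (6788 - 530010)*(1/61835) = -523222*1/61835 = -523222/61835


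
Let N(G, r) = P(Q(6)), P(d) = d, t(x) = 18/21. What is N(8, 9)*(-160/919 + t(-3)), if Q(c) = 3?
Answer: 13182/6433 ≈ 2.0491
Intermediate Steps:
t(x) = 6/7 (t(x) = 18*(1/21) = 6/7)
N(G, r) = 3
N(8, 9)*(-160/919 + t(-3)) = 3*(-160/919 + 6/7) = 3*(4394/6433) = 13182/6433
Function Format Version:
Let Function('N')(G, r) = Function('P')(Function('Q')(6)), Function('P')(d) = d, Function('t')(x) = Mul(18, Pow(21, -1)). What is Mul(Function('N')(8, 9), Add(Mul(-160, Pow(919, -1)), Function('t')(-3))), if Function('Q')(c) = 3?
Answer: Rational(13182, 6433) ≈ 2.0491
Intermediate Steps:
Function('t')(x) = Rational(6, 7) (Function('t')(x) = Mul(18, Rational(1, 21)) = Rational(6, 7))
Function('N')(G, r) = 3
Mul(Function('N')(8, 9), Add(Mul(-160, Pow(919, -1)), Function('t')(-3))) = Mul(3, Add(Mul(-160, Pow(919, -1)), Rational(6, 7))) = Mul(3, Add(Mul(-160, Rational(1, 919)), Rational(6, 7))) = Mul(3, Add(Rational(-160, 919), Rational(6, 7))) = Mul(3, Rational(4394, 6433)) = Rational(13182, 6433)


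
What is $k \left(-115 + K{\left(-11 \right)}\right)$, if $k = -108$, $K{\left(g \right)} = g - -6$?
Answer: $12960$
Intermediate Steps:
$K{\left(g \right)} = 6 + g$ ($K{\left(g \right)} = g + 6 = 6 + g$)
$k \left(-115 + K{\left(-11 \right)}\right) = - 108 \left(-115 + \left(6 - 11\right)\right) = - 108 \left(-115 - 5\right) = \left(-108\right) \left(-120\right) = 12960$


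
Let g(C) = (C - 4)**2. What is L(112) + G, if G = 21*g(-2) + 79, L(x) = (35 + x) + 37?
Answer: 1019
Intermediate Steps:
g(C) = (-4 + C)**2
L(x) = 72 + x
G = 835 (G = 21*(-4 - 2)**2 + 79 = 21*(-6)**2 + 79 = 21*36 + 79 = 756 + 79 = 835)
L(112) + G = (72 + 112) + 835 = 184 + 835 = 1019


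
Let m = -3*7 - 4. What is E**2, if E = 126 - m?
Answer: 22801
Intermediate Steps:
m = -25 (m = -21 - 4 = -25)
E = 151 (E = 126 - 1*(-25) = 126 + 25 = 151)
E**2 = 151**2 = 22801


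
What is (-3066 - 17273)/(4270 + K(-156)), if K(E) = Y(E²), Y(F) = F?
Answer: -20339/28606 ≈ -0.71100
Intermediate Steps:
K(E) = E²
(-3066 - 17273)/(4270 + K(-156)) = (-3066 - 17273)/(4270 + (-156)²) = -20339/(4270 + 24336) = -20339/28606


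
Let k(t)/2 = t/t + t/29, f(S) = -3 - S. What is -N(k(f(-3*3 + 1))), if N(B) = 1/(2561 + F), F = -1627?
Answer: -1/934 ≈ -0.0010707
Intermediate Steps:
k(t) = 2 + 2*t/29 (k(t) = 2*(t/t + t/29) = 2*(1 + t*(1/29)) = 2*(1 + t/29) = 2 + 2*t/29)
N(B) = 1/934 (N(B) = 1/(2561 - 1627) = 1/934)
-N(k(f(-3*3 + 1))) = -1*1/934 = -1/934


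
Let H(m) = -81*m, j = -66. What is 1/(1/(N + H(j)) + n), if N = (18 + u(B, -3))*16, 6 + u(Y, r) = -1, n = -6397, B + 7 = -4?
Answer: -5522/35324233 ≈ -0.00015632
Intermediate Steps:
B = -11 (B = -7 - 4 = -11)
u(Y, r) = -7 (u(Y, r) = -6 - 1 = -7)
N = 176 (N = (18 - 7)*16 = 11*16 = 176)
1/(1/(N + H(j)) + n) = 1/(1/(176 - 81*(-66)) - 6397) = 1/(1/(176 + 5346) - 6397) = 1/(1/5522 - 6397) = 1/(-35324233/5522) = -5522/35324233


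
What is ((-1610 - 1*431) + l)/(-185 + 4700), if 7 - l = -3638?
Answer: 1604/4515 ≈ 0.35526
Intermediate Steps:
l = 3645 (l = 7 - 1*(-3638) = 7 + 3638 = 3645)
((-1610 - 1*431) + l)/(-185 + 4700) = ((-1610 - 1*431) + 3645)/(-185 + 4700) = ((-1610 - 431) + 3645)/4515 = (-2041 + 3645)*(1/4515) = 1604*(1/4515) = 1604/4515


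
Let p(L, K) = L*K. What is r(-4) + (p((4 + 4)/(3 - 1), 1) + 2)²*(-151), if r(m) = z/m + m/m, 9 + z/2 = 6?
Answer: -10867/2 ≈ -5433.5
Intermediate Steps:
z = -6 (z = -18 + 2*6 = -18 + 12 = -6)
r(m) = 1 - 6/m (r(m) = -6/m + m/m = -6/m + 1 = 1 - 6/m)
p(L, K) = K*L
r(-4) + (p((4 + 4)/(3 - 1), 1) + 2)²*(-151) = (-6 - 4)/(-4) + (1*((4 + 4)/(3 - 1)) + 2)²*(-151) = -¼*(-10) + (1*(8/2) + 2)²*(-151) = 5/2 + (1*(8*(½)) + 2)²*(-151) = 5/2 + (1*4 + 2)²*(-151) = 5/2 + (4 + 2)²*(-151) = 5/2 + 6²*(-151) = 5/2 + 36*(-151) = 5/2 - 5436 = -10867/2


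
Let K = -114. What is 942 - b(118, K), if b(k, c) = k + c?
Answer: 938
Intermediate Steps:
b(k, c) = c + k
942 - b(118, K) = 942 - (-114 + 118) = 942 - 1*4 = 942 - 4 = 938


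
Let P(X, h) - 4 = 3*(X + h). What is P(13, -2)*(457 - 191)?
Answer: 9842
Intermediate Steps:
P(X, h) = 4 + 3*X + 3*h (P(X, h) = 4 + 3*(X + h) = 4 + (3*X + 3*h) = 4 + 3*X + 3*h)
P(13, -2)*(457 - 191) = (4 + 3*13 + 3*(-2))*(457 - 191) = (4 + 39 - 6)*266 = 37*266 = 9842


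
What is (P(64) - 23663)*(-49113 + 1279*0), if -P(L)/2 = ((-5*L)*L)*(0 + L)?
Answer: -127584621801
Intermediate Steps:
P(L) = 10*L³ (P(L) = -2*(-5*L)*L*(0 + L) = -2*(-5*L²)*L = -(-10)*L³ = 10*L³)
(P(64) - 23663)*(-49113 + 1279*0) = (10*64³ - 23663)*(-49113 + 1279*0) = (10*262144 - 23663)*(-49113 + 0) = (2621440 - 23663)*(-49113) = 2597777*(-49113) = -127584621801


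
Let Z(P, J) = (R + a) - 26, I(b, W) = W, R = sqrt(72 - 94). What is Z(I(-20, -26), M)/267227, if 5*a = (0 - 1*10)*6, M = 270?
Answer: -38/267227 + I*sqrt(22)/267227 ≈ -0.0001422 + 1.7552e-5*I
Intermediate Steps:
a = -12 (a = ((0 - 1*10)*6)/5 = ((0 - 10)*6)/5 = (-10*6)/5 = (1/5)*(-60) = -12)
R = I*sqrt(22) (R = sqrt(-22) = I*sqrt(22) ≈ 4.6904*I)
Z(P, J) = -38 + I*sqrt(22) (Z(P, J) = (I*sqrt(22) - 12) - 26 = (-12 + I*sqrt(22)) - 26 = -38 + I*sqrt(22))
Z(I(-20, -26), M)/267227 = (-38 + I*sqrt(22))/267227 = (-38 + I*sqrt(22))*(1/267227) = -38/267227 + I*sqrt(22)/267227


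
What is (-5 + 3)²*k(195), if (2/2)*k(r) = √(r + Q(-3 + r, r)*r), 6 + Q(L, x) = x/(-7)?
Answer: 20*I*√12558/7 ≈ 320.18*I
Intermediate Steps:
Q(L, x) = -6 - x/7 (Q(L, x) = -6 + x/(-7) = -6 + x*(-⅐) = -6 - x/7)
k(r) = √(r + r*(-6 - r/7)) (k(r) = √(r + (-6 - r/7)*r) = √(r + r*(-6 - r/7)))
(-5 + 3)²*k(195) = (-5 + 3)²*(√7*√(-1*195*(35 + 195))/7) = (-2)²*(√7*√(-1*195*230)/7) = 4*(√7*√(-44850)/7) = 4*(√7*(5*I*√1794)/7) = 4*(5*I*√12558/7) = 20*I*√12558/7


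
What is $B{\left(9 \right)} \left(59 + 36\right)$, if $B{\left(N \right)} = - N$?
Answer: $-855$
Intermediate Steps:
$B{\left(9 \right)} \left(59 + 36\right) = \left(-1\right) 9 \left(59 + 36\right) = \left(-9\right) 95 = -855$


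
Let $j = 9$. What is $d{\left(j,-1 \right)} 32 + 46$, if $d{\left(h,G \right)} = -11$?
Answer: $-306$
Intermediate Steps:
$d{\left(j,-1 \right)} 32 + 46 = \left(-11\right) 32 + 46 = -352 + 46 = -306$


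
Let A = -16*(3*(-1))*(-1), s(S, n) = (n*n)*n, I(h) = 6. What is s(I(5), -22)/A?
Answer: 1331/6 ≈ 221.83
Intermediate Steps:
s(S, n) = n³ (s(S, n) = n²*n = n³)
A = -48 (A = -16*(-3*(-1)) = -16*3 = -1*48 = -48)
s(I(5), -22)/A = (-22)³/(-48) = -10648*(-1/48) = 1331/6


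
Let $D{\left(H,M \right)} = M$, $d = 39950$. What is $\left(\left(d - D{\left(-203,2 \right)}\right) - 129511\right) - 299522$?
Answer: $-389085$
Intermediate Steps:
$\left(\left(d - D{\left(-203,2 \right)}\right) - 129511\right) - 299522 = \left(\left(39950 - 2\right) - 129511\right) - 299522 = \left(39948 - 129511\right) - 299522 = -89563 - 299522 = -389085$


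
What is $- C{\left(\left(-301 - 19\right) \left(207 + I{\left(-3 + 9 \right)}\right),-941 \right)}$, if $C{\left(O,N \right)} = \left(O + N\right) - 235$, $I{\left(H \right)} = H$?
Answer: $69336$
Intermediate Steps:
$C{\left(O,N \right)} = -235 + N + O$ ($C{\left(O,N \right)} = \left(N + O\right) - 235 = -235 + N + O$)
$- C{\left(\left(-301 - 19\right) \left(207 + I{\left(-3 + 9 \right)}\right),-941 \right)} = - (-235 - 941 + \left(-301 - 19\right) \left(207 + \left(-3 + 9\right)\right)) = - (-235 - 941 - 320 \left(207 + 6\right)) = - (-235 - 941 - 68160) = \left(-1\right) \left(-69336\right) = 69336$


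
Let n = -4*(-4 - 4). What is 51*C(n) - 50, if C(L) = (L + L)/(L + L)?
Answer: 1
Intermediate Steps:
n = 32 (n = -4*(-8) = 32)
C(L) = 1 (C(L) = (2*L)/((2*L)) = (2*L)*(1/(2*L)) = 1)
51*C(n) - 50 = 51*1 - 50 = 51 - 50 = 1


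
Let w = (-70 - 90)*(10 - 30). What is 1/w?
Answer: 1/3200 ≈ 0.00031250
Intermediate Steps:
w = 3200 (w = -160*(-20) = 3200)
1/w = 1/3200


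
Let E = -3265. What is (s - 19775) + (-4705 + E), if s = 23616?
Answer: -4129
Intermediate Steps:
(s - 19775) + (-4705 + E) = (23616 - 19775) + (-4705 - 3265) = 3841 - 7970 = -4129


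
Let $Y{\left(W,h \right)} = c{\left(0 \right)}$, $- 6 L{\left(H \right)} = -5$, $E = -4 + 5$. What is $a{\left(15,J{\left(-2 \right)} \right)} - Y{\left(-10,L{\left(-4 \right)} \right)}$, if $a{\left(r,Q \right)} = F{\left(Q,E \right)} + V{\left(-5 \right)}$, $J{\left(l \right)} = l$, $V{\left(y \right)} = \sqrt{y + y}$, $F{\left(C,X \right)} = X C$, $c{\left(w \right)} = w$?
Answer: $-2 + i \sqrt{10} \approx -2.0 + 3.1623 i$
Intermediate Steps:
$E = 1$
$L{\left(H \right)} = \frac{5}{6}$ ($L{\left(H \right)} = \left(- \frac{1}{6}\right) \left(-5\right) = \frac{5}{6}$)
$F{\left(C,X \right)} = C X$
$Y{\left(W,h \right)} = 0$
$V{\left(y \right)} = \sqrt{2} \sqrt{y}$ ($V{\left(y \right)} = \sqrt{2 y} = \sqrt{2} \sqrt{y}$)
$a{\left(r,Q \right)} = Q + i \sqrt{10}$ ($a{\left(r,Q \right)} = Q 1 + \sqrt{2} \sqrt{-5} = Q + \sqrt{2} i \sqrt{5} = Q + i \sqrt{10}$)
$a{\left(15,J{\left(-2 \right)} \right)} - Y{\left(-10,L{\left(-4 \right)} \right)} = \left(-2 + i \sqrt{10}\right) - 0 = \left(-2 + i \sqrt{10}\right) + 0 = -2 + i \sqrt{10}$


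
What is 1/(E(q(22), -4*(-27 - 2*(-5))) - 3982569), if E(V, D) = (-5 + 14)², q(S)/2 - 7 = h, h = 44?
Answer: -1/3982488 ≈ -2.5110e-7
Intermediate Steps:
q(S) = 102 (q(S) = 14 + 2*44 = 14 + 88 = 102)
E(V, D) = 81 (E(V, D) = 9² = 81)
1/(E(q(22), -4*(-27 - 2*(-5))) - 3982569) = 1/(81 - 3982569) = 1/(-3982488) = -1/3982488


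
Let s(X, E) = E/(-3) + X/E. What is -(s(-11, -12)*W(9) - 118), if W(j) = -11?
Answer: 2065/12 ≈ 172.08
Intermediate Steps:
s(X, E) = -E/3 + X/E (s(X, E) = E*(-⅓) + X/E = -E/3 + X/E)
-(s(-11, -12)*W(9) - 118) = -((-⅓*(-12) - 11/(-12))*(-11) - 118) = -((4 - 11*(-1/12))*(-11) - 118) = -((4 + 11/12)*(-11) - 118) = -((59/12)*(-11) - 118) = -(-649/12 - 118) = -1*(-2065/12) = 2065/12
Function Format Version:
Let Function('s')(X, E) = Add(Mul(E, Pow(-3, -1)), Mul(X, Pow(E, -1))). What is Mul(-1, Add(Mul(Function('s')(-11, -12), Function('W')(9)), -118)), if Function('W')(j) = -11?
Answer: Rational(2065, 12) ≈ 172.08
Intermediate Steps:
Function('s')(X, E) = Add(Mul(Rational(-1, 3), E), Mul(X, Pow(E, -1))) (Function('s')(X, E) = Add(Mul(E, Rational(-1, 3)), Mul(X, Pow(E, -1))) = Add(Mul(Rational(-1, 3), E), Mul(X, Pow(E, -1))))
Mul(-1, Add(Mul(Function('s')(-11, -12), Function('W')(9)), -118)) = Mul(-1, Add(Mul(Add(Mul(Rational(-1, 3), -12), Mul(-11, Pow(-12, -1))), -11), -118)) = Mul(-1, Add(Mul(Add(4, Mul(-11, Rational(-1, 12))), -11), -118)) = Mul(-1, Add(Mul(Add(4, Rational(11, 12)), -11), -118)) = Mul(-1, Add(Mul(Rational(59, 12), -11), -118)) = Mul(-1, Add(Rational(-649, 12), -118)) = Mul(-1, Rational(-2065, 12)) = Rational(2065, 12)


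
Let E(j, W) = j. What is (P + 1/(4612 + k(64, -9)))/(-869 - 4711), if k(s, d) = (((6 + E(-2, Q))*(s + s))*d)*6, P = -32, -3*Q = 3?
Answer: 737153/128540880 ≈ 0.0057348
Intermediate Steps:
Q = -1 (Q = -⅓*3 = -1)
k(s, d) = 48*d*s (k(s, d) = (((6 - 2)*(s + s))*d)*6 = ((4*(2*s))*d)*6 = ((8*s)*d)*6 = (8*d*s)*6 = 48*d*s)
(P + 1/(4612 + k(64, -9)))/(-869 - 4711) = (-32 + 1/(4612 + 48*(-9)*64))/(-869 - 4711) = (-32 + 1/(4612 - 27648))/(-5580) = (-32 + 1/(-23036))*(-1/5580) = (-32 - 1/23036)*(-1/5580) = -737153/23036*(-1/5580) = 737153/128540880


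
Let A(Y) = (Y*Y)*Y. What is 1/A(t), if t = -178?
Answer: -1/5639752 ≈ -1.7731e-7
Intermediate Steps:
A(Y) = Y³ (A(Y) = Y²*Y = Y³)
1/A(t) = 1/((-178)³) = 1/(-5639752) = -1/5639752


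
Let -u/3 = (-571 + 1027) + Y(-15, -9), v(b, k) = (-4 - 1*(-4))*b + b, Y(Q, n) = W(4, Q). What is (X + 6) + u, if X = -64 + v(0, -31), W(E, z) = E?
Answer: -1438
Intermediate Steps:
Y(Q, n) = 4
v(b, k) = b (v(b, k) = (-4 + 4)*b + b = 0*b + b = 0 + b = b)
X = -64 (X = -64 + 0 = -64)
u = -1380 (u = -3*((-571 + 1027) + 4) = -3*(456 + 4) = -3*460 = -1380)
(X + 6) + u = (-64 + 6) - 1380 = -58 - 1380 = -1438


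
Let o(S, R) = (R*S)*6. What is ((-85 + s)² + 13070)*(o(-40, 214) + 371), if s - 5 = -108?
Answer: -2468581446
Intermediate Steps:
s = -103 (s = 5 - 108 = -103)
o(S, R) = 6*R*S
((-85 + s)² + 13070)*(o(-40, 214) + 371) = ((-85 - 103)² + 13070)*(6*214*(-40) + 371) = ((-188)² + 13070)*(-51360 + 371) = (35344 + 13070)*(-50989) = 48414*(-50989) = -2468581446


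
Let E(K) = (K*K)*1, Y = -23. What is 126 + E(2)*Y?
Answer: 34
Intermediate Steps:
E(K) = K**2 (E(K) = K**2*1 = K**2)
126 + E(2)*Y = 126 + 2**2*(-23) = 126 + 4*(-23) = 126 - 92 = 34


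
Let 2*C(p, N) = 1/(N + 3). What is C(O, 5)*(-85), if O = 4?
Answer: -85/16 ≈ -5.3125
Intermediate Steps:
C(p, N) = 1/(2*(3 + N)) (C(p, N) = 1/(2*(N + 3)) = 1/(2*(3 + N)))
C(O, 5)*(-85) = (1/(2*(3 + 5)))*(-85) = ((1/2)/8)*(-85) = ((1/2)*(1/8))*(-85) = (1/16)*(-85) = -85/16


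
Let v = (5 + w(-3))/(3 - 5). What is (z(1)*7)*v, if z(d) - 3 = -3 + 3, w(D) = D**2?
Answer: -147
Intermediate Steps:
z(d) = 3 (z(d) = 3 + (-3 + 3) = 3 + 0 = 3)
v = -7 (v = (5 + (-3)**2)/(3 - 5) = (5 + 9)/(-2) = 14*(-1/2) = -7)
(z(1)*7)*v = (3*7)*(-7) = 21*(-7) = -147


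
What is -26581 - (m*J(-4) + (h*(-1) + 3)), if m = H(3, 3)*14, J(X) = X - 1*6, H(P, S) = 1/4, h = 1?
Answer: -26548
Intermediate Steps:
H(P, S) = 1/4
J(X) = -6 + X (J(X) = X - 6 = -6 + X)
m = 7/2 (m = (1/4)*14 = 7/2 ≈ 3.5000)
-26581 - (m*J(-4) + (h*(-1) + 3)) = -26581 - (7*(-6 - 4)/2 + (1*(-1) + 3)) = -26581 - ((7/2)*(-10) + (-1 + 3)) = -26581 - (-35 + 2) = -26581 - 1*(-33) = -26581 + 33 = -26548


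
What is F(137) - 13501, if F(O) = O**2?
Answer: 5268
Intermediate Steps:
F(137) - 13501 = 137**2 - 13501 = 18769 - 13501 = 5268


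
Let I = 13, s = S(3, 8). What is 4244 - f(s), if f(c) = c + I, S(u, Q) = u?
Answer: 4228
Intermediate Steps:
s = 3
f(c) = 13 + c (f(c) = c + 13 = 13 + c)
4244 - f(s) = 4244 - (13 + 3) = 4244 - 1*16 = 4244 - 16 = 4228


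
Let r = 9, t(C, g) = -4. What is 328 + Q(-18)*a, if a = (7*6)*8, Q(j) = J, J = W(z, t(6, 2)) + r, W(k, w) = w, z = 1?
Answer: 2008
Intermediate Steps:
J = 5 (J = -4 + 9 = 5)
Q(j) = 5
a = 336 (a = 42*8 = 336)
328 + Q(-18)*a = 328 + 5*336 = 328 + 1680 = 2008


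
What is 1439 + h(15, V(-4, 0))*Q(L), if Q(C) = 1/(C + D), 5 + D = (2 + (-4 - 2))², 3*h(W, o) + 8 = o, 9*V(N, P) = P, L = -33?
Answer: 47491/33 ≈ 1439.1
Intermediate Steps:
V(N, P) = P/9
h(W, o) = -8/3 + o/3
D = 11 (D = -5 + (2 + (-4 - 2))² = -5 + (2 - 6)² = -5 + (-4)² = -5 + 16 = 11)
Q(C) = 1/(11 + C) (Q(C) = 1/(C + 11) = 1/(11 + C))
1439 + h(15, V(-4, 0))*Q(L) = 1439 + (-8/3 + ((⅑)*0)/3)/(11 - 33) = 1439 + (-8/3 + (⅓)*0)/(-22) = 1439 + (-8/3 + 0)*(-1/22) = 1439 - 8/3*(-1/22) = 1439 + 4/33 = 47491/33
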